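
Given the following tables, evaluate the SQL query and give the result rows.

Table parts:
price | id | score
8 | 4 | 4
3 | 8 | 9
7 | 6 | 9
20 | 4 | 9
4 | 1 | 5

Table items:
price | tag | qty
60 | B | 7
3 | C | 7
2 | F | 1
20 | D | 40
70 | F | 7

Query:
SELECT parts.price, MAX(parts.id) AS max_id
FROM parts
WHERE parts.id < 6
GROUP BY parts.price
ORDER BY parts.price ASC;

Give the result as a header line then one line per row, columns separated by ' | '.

After WHERE (3 rows):
parts.price | parts.id | parts.score
8 | 4 | 4
20 | 4 | 9
4 | 1 | 5
After GROUP BY (3 rows):
parts.price | max_id
8 | 4
20 | 4
4 | 1
After ORDER BY (3 rows):
parts.price | max_id
4 | 1
8 | 4
20 | 4

== RESULT ==
parts.price | max_id
4 | 1
8 | 4
20 | 4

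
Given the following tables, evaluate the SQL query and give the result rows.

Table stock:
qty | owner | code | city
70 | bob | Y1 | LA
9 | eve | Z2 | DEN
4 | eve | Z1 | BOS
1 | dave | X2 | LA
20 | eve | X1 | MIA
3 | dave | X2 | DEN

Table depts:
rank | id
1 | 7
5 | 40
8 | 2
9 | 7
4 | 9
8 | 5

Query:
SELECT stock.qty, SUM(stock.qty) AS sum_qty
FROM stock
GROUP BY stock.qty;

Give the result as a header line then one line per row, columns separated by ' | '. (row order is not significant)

== RESULT ==
stock.qty | sum_qty
70 | 70
9 | 9
4 | 4
1 | 1
20 | 20
3 | 3

Derivation:
After GROUP BY (6 rows):
stock.qty | sum_qty
70 | 70
9 | 9
4 | 4
1 | 1
20 | 20
3 | 3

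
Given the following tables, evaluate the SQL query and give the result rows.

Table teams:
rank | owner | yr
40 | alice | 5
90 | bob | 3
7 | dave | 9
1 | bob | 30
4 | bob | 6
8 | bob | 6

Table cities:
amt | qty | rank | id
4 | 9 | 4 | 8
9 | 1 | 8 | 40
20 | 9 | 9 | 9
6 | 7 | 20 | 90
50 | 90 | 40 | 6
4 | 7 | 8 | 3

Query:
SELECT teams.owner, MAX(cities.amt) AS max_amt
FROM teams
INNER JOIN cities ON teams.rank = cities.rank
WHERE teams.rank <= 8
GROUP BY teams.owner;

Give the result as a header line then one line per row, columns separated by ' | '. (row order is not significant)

== RESULT ==
teams.owner | max_amt
bob | 9

Derivation:
After JOIN cities (4 rows):
teams.rank | teams.owner | teams.yr | cities.amt | cities.qty | cities.rank | cities.id
40 | alice | 5 | 50 | 90 | 40 | 6
4 | bob | 6 | 4 | 9 | 4 | 8
8 | bob | 6 | 9 | 1 | 8 | 40
8 | bob | 6 | 4 | 7 | 8 | 3
After WHERE (3 rows):
teams.rank | teams.owner | teams.yr | cities.amt | cities.qty | cities.rank | cities.id
4 | bob | 6 | 4 | 9 | 4 | 8
8 | bob | 6 | 9 | 1 | 8 | 40
8 | bob | 6 | 4 | 7 | 8 | 3
After GROUP BY (1 rows):
teams.owner | max_amt
bob | 9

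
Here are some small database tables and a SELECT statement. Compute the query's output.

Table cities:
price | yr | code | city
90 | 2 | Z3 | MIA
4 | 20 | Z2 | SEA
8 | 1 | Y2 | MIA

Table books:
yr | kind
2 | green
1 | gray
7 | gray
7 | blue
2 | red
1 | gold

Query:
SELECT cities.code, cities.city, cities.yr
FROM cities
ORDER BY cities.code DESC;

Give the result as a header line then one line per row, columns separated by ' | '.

After SELECT (3 rows):
cities.code | cities.city | cities.yr
Z3 | MIA | 2
Z2 | SEA | 20
Y2 | MIA | 1
After ORDER BY (3 rows):
cities.code | cities.city | cities.yr
Z3 | MIA | 2
Z2 | SEA | 20
Y2 | MIA | 1

== RESULT ==
cities.code | cities.city | cities.yr
Z3 | MIA | 2
Z2 | SEA | 20
Y2 | MIA | 1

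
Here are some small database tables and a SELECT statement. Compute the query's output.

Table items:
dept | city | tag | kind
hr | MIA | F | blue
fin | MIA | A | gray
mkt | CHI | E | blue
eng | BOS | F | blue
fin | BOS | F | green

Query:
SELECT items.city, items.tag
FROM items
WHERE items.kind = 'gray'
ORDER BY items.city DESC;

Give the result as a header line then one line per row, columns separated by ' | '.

After WHERE (1 rows):
items.dept | items.city | items.tag | items.kind
fin | MIA | A | gray
After SELECT (1 rows):
items.city | items.tag
MIA | A
After ORDER BY (1 rows):
items.city | items.tag
MIA | A

== RESULT ==
items.city | items.tag
MIA | A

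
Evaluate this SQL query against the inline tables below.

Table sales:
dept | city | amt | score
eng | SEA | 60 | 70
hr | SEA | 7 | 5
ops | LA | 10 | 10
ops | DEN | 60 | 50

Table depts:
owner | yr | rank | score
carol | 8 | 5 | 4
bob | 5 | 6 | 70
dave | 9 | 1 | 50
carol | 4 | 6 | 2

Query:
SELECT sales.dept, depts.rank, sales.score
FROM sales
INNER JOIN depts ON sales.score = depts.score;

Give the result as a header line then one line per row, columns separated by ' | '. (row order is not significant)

After JOIN depts (2 rows):
sales.dept | sales.city | sales.amt | sales.score | depts.owner | depts.yr | depts.rank | depts.score
eng | SEA | 60 | 70 | bob | 5 | 6 | 70
ops | DEN | 60 | 50 | dave | 9 | 1 | 50
After SELECT (2 rows):
sales.dept | depts.rank | sales.score
eng | 6 | 70
ops | 1 | 50

== RESULT ==
sales.dept | depts.rank | sales.score
eng | 6 | 70
ops | 1 | 50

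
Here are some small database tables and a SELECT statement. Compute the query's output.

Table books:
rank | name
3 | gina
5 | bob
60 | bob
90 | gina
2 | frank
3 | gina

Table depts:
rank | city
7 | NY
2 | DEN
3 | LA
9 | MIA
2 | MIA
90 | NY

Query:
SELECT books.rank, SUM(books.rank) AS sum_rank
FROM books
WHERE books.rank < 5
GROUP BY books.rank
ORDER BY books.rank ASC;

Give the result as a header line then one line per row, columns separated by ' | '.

== RESULT ==
books.rank | sum_rank
2 | 2
3 | 6

Derivation:
After WHERE (3 rows):
books.rank | books.name
3 | gina
2 | frank
3 | gina
After GROUP BY (2 rows):
books.rank | sum_rank
3 | 6
2 | 2
After ORDER BY (2 rows):
books.rank | sum_rank
2 | 2
3 | 6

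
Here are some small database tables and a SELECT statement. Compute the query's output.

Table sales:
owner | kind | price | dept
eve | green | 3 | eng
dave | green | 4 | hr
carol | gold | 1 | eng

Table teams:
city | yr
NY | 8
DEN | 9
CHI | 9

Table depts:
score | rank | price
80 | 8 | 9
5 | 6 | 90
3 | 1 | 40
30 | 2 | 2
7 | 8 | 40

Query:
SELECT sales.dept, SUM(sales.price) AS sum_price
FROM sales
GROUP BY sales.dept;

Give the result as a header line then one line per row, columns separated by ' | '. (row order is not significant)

== RESULT ==
sales.dept | sum_price
eng | 4
hr | 4

Derivation:
After GROUP BY (2 rows):
sales.dept | sum_price
eng | 4
hr | 4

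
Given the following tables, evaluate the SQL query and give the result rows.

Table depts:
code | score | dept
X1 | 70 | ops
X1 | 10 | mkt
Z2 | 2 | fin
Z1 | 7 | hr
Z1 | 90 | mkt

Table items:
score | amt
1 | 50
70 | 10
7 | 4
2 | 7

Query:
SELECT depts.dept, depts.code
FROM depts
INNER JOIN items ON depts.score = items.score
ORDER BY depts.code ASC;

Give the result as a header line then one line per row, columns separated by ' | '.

== RESULT ==
depts.dept | depts.code
ops | X1
hr | Z1
fin | Z2

Derivation:
After JOIN items (3 rows):
depts.code | depts.score | depts.dept | items.score | items.amt
X1 | 70 | ops | 70 | 10
Z2 | 2 | fin | 2 | 7
Z1 | 7 | hr | 7 | 4
After SELECT (3 rows):
depts.dept | depts.code
ops | X1
fin | Z2
hr | Z1
After ORDER BY (3 rows):
depts.dept | depts.code
ops | X1
hr | Z1
fin | Z2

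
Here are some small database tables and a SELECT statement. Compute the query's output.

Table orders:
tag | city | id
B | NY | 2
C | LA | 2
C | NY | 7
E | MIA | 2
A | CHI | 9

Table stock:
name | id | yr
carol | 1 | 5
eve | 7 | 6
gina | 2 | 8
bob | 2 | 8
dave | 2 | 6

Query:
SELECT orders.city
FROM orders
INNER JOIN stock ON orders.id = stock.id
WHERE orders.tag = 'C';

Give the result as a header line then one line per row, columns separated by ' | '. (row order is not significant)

== RESULT ==
orders.city
LA
LA
LA
NY

Derivation:
After JOIN stock (10 rows):
orders.tag | orders.city | orders.id | stock.name | stock.id | stock.yr
B | NY | 2 | gina | 2 | 8
B | NY | 2 | bob | 2 | 8
B | NY | 2 | dave | 2 | 6
C | LA | 2 | gina | 2 | 8
C | LA | 2 | bob | 2 | 8
C | LA | 2 | dave | 2 | 6
C | NY | 7 | eve | 7 | 6
E | MIA | 2 | gina | 2 | 8
E | MIA | 2 | bob | 2 | 8
E | MIA | 2 | dave | 2 | 6
After WHERE (4 rows):
orders.tag | orders.city | orders.id | stock.name | stock.id | stock.yr
C | LA | 2 | gina | 2 | 8
C | LA | 2 | bob | 2 | 8
C | LA | 2 | dave | 2 | 6
C | NY | 7 | eve | 7 | 6
After SELECT (4 rows):
orders.city
LA
LA
LA
NY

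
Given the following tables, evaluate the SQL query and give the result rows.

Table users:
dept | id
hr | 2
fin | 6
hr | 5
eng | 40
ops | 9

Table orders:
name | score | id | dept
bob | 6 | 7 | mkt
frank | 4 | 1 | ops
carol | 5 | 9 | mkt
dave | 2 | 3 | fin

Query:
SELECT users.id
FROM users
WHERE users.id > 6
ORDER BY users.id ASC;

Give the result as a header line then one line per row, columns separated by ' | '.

== RESULT ==
users.id
9
40

Derivation:
After WHERE (2 rows):
users.dept | users.id
eng | 40
ops | 9
After SELECT (2 rows):
users.id
40
9
After ORDER BY (2 rows):
users.id
9
40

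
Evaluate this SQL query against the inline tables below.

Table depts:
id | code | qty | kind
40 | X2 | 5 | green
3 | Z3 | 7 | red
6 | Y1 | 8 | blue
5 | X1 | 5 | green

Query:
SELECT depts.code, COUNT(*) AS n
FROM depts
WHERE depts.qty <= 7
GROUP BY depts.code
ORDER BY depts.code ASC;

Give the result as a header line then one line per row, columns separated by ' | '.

After WHERE (3 rows):
depts.id | depts.code | depts.qty | depts.kind
40 | X2 | 5 | green
3 | Z3 | 7 | red
5 | X1 | 5 | green
After GROUP BY (3 rows):
depts.code | n
X2 | 1
Z3 | 1
X1 | 1
After ORDER BY (3 rows):
depts.code | n
X1 | 1
X2 | 1
Z3 | 1

== RESULT ==
depts.code | n
X1 | 1
X2 | 1
Z3 | 1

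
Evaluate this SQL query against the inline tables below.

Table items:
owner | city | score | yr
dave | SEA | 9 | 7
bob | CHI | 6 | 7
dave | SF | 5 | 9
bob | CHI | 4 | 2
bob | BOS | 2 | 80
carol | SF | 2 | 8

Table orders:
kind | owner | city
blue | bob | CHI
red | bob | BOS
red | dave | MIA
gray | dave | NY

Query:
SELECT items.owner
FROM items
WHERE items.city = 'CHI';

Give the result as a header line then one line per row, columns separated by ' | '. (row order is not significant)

== RESULT ==
items.owner
bob
bob

Derivation:
After WHERE (2 rows):
items.owner | items.city | items.score | items.yr
bob | CHI | 6 | 7
bob | CHI | 4 | 2
After SELECT (2 rows):
items.owner
bob
bob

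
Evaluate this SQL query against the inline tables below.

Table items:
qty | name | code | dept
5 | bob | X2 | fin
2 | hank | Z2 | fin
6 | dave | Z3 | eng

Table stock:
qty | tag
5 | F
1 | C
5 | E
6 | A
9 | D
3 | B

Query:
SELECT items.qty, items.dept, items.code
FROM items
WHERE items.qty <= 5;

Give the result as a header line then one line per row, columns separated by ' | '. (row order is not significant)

== RESULT ==
items.qty | items.dept | items.code
5 | fin | X2
2 | fin | Z2

Derivation:
After WHERE (2 rows):
items.qty | items.name | items.code | items.dept
5 | bob | X2 | fin
2 | hank | Z2 | fin
After SELECT (2 rows):
items.qty | items.dept | items.code
5 | fin | X2
2 | fin | Z2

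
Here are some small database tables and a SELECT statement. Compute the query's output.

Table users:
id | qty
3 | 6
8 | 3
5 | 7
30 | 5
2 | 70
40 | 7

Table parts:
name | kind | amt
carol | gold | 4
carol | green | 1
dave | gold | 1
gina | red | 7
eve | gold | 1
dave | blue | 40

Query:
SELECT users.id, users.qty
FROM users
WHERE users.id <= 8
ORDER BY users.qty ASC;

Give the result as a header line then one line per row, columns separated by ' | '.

After WHERE (4 rows):
users.id | users.qty
3 | 6
8 | 3
5 | 7
2 | 70
After SELECT (4 rows):
users.id | users.qty
3 | 6
8 | 3
5 | 7
2 | 70
After ORDER BY (4 rows):
users.id | users.qty
8 | 3
3 | 6
5 | 7
2 | 70

== RESULT ==
users.id | users.qty
8 | 3
3 | 6
5 | 7
2 | 70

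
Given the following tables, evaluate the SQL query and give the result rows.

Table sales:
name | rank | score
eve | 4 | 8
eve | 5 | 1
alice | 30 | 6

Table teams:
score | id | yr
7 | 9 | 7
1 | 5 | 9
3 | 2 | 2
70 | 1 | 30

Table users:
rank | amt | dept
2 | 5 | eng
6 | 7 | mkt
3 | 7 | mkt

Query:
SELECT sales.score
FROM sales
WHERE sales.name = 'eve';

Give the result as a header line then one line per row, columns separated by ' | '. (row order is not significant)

After WHERE (2 rows):
sales.name | sales.rank | sales.score
eve | 4 | 8
eve | 5 | 1
After SELECT (2 rows):
sales.score
8
1

== RESULT ==
sales.score
8
1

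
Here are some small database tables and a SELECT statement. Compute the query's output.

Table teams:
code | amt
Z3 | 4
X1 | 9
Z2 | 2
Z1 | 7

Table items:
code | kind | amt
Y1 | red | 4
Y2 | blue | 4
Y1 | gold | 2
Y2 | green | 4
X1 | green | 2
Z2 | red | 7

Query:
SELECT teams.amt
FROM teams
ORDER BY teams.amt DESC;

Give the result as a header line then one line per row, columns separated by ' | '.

== RESULT ==
teams.amt
9
7
4
2

Derivation:
After SELECT (4 rows):
teams.amt
4
9
2
7
After ORDER BY (4 rows):
teams.amt
9
7
4
2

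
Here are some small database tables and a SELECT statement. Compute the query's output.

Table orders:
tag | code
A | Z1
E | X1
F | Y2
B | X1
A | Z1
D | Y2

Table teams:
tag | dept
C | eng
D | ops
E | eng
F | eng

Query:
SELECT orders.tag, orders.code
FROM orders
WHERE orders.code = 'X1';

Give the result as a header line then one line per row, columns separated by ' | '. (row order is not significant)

== RESULT ==
orders.tag | orders.code
E | X1
B | X1

Derivation:
After WHERE (2 rows):
orders.tag | orders.code
E | X1
B | X1
After SELECT (2 rows):
orders.tag | orders.code
E | X1
B | X1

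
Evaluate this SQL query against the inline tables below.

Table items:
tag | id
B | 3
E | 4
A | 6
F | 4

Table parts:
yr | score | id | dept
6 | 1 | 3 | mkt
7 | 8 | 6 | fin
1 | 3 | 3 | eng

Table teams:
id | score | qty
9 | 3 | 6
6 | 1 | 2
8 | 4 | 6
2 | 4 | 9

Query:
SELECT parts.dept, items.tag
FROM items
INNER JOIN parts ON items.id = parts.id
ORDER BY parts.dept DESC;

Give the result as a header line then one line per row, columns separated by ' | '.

== RESULT ==
parts.dept | items.tag
mkt | B
fin | A
eng | B

Derivation:
After JOIN parts (3 rows):
items.tag | items.id | parts.yr | parts.score | parts.id | parts.dept
B | 3 | 6 | 1 | 3 | mkt
B | 3 | 1 | 3 | 3 | eng
A | 6 | 7 | 8 | 6 | fin
After SELECT (3 rows):
parts.dept | items.tag
mkt | B
eng | B
fin | A
After ORDER BY (3 rows):
parts.dept | items.tag
mkt | B
fin | A
eng | B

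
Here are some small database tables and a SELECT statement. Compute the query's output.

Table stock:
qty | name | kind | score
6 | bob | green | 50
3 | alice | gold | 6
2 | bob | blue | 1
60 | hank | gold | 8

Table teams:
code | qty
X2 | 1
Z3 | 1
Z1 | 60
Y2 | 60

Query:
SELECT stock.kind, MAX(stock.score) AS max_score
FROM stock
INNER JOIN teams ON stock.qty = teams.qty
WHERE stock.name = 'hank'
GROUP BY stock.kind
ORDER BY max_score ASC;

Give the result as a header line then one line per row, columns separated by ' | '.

After JOIN teams (2 rows):
stock.qty | stock.name | stock.kind | stock.score | teams.code | teams.qty
60 | hank | gold | 8 | Z1 | 60
60 | hank | gold | 8 | Y2 | 60
After WHERE (2 rows):
stock.qty | stock.name | stock.kind | stock.score | teams.code | teams.qty
60 | hank | gold | 8 | Z1 | 60
60 | hank | gold | 8 | Y2 | 60
After GROUP BY (1 rows):
stock.kind | max_score
gold | 8
After ORDER BY (1 rows):
stock.kind | max_score
gold | 8

== RESULT ==
stock.kind | max_score
gold | 8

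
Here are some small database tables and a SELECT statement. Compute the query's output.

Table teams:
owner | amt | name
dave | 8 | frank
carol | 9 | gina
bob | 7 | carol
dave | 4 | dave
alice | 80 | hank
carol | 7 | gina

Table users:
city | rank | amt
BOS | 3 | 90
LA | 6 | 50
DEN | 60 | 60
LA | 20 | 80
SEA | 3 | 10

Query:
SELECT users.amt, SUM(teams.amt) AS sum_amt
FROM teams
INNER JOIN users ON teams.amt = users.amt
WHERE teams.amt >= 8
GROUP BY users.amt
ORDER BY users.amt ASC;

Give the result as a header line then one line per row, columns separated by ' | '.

== RESULT ==
users.amt | sum_amt
80 | 80

Derivation:
After JOIN users (1 rows):
teams.owner | teams.amt | teams.name | users.city | users.rank | users.amt
alice | 80 | hank | LA | 20 | 80
After WHERE (1 rows):
teams.owner | teams.amt | teams.name | users.city | users.rank | users.amt
alice | 80 | hank | LA | 20 | 80
After GROUP BY (1 rows):
users.amt | sum_amt
80 | 80
After ORDER BY (1 rows):
users.amt | sum_amt
80 | 80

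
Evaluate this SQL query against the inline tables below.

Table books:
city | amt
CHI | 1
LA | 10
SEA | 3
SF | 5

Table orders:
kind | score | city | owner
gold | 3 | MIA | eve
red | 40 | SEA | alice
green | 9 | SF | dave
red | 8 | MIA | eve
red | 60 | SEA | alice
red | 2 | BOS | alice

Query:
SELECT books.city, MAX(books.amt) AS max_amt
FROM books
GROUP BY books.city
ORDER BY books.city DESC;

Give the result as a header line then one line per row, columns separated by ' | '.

After GROUP BY (4 rows):
books.city | max_amt
CHI | 1
LA | 10
SEA | 3
SF | 5
After ORDER BY (4 rows):
books.city | max_amt
SF | 5
SEA | 3
LA | 10
CHI | 1

== RESULT ==
books.city | max_amt
SF | 5
SEA | 3
LA | 10
CHI | 1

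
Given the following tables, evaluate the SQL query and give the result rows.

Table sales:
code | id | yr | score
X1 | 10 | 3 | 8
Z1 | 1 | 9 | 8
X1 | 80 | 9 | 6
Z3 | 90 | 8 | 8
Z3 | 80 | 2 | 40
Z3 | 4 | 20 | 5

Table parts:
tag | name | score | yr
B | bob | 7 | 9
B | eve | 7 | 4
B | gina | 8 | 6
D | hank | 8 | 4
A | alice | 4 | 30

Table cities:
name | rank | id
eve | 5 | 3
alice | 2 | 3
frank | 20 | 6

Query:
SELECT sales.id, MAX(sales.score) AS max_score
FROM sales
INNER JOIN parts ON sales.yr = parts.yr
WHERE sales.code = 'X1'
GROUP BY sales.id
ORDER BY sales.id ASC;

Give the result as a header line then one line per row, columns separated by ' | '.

== RESULT ==
sales.id | max_score
80 | 6

Derivation:
After JOIN parts (2 rows):
sales.code | sales.id | sales.yr | sales.score | parts.tag | parts.name | parts.score | parts.yr
Z1 | 1 | 9 | 8 | B | bob | 7 | 9
X1 | 80 | 9 | 6 | B | bob | 7 | 9
After WHERE (1 rows):
sales.code | sales.id | sales.yr | sales.score | parts.tag | parts.name | parts.score | parts.yr
X1 | 80 | 9 | 6 | B | bob | 7 | 9
After GROUP BY (1 rows):
sales.id | max_score
80 | 6
After ORDER BY (1 rows):
sales.id | max_score
80 | 6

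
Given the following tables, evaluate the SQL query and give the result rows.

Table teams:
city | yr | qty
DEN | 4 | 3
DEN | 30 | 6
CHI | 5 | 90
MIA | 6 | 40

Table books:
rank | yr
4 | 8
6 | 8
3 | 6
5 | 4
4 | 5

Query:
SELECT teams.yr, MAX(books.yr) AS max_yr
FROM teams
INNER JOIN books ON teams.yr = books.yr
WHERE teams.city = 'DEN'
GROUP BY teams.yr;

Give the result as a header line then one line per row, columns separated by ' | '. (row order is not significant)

After JOIN books (3 rows):
teams.city | teams.yr | teams.qty | books.rank | books.yr
DEN | 4 | 3 | 5 | 4
CHI | 5 | 90 | 4 | 5
MIA | 6 | 40 | 3 | 6
After WHERE (1 rows):
teams.city | teams.yr | teams.qty | books.rank | books.yr
DEN | 4 | 3 | 5 | 4
After GROUP BY (1 rows):
teams.yr | max_yr
4 | 4

== RESULT ==
teams.yr | max_yr
4 | 4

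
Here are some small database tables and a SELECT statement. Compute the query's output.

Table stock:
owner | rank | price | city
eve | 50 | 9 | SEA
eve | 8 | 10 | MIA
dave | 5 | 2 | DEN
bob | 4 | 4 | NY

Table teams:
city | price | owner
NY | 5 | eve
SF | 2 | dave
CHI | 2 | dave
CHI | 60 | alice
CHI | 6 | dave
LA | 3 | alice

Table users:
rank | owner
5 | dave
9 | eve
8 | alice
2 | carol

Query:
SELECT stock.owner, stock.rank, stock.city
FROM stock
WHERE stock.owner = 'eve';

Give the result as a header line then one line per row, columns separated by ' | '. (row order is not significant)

== RESULT ==
stock.owner | stock.rank | stock.city
eve | 50 | SEA
eve | 8 | MIA

Derivation:
After WHERE (2 rows):
stock.owner | stock.rank | stock.price | stock.city
eve | 50 | 9 | SEA
eve | 8 | 10 | MIA
After SELECT (2 rows):
stock.owner | stock.rank | stock.city
eve | 50 | SEA
eve | 8 | MIA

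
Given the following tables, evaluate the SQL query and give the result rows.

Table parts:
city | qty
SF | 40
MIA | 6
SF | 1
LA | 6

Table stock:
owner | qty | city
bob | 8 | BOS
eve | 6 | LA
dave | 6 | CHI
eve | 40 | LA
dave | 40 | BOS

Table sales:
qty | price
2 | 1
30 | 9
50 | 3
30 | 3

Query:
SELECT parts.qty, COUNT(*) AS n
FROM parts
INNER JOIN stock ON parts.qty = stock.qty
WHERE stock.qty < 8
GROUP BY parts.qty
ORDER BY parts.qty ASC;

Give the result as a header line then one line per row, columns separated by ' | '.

After JOIN stock (6 rows):
parts.city | parts.qty | stock.owner | stock.qty | stock.city
SF | 40 | eve | 40 | LA
SF | 40 | dave | 40 | BOS
MIA | 6 | eve | 6 | LA
MIA | 6 | dave | 6 | CHI
LA | 6 | eve | 6 | LA
LA | 6 | dave | 6 | CHI
After WHERE (4 rows):
parts.city | parts.qty | stock.owner | stock.qty | stock.city
MIA | 6 | eve | 6 | LA
MIA | 6 | dave | 6 | CHI
LA | 6 | eve | 6 | LA
LA | 6 | dave | 6 | CHI
After GROUP BY (1 rows):
parts.qty | n
6 | 4
After ORDER BY (1 rows):
parts.qty | n
6 | 4

== RESULT ==
parts.qty | n
6 | 4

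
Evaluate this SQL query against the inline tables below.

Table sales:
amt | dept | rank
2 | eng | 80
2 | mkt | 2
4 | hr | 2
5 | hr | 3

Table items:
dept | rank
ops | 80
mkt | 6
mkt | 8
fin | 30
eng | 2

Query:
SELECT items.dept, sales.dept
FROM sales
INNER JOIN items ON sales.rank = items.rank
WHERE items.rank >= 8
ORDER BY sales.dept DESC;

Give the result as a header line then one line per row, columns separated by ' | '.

After JOIN items (3 rows):
sales.amt | sales.dept | sales.rank | items.dept | items.rank
2 | eng | 80 | ops | 80
2 | mkt | 2 | eng | 2
4 | hr | 2 | eng | 2
After WHERE (1 rows):
sales.amt | sales.dept | sales.rank | items.dept | items.rank
2 | eng | 80 | ops | 80
After SELECT (1 rows):
items.dept | sales.dept
ops | eng
After ORDER BY (1 rows):
items.dept | sales.dept
ops | eng

== RESULT ==
items.dept | sales.dept
ops | eng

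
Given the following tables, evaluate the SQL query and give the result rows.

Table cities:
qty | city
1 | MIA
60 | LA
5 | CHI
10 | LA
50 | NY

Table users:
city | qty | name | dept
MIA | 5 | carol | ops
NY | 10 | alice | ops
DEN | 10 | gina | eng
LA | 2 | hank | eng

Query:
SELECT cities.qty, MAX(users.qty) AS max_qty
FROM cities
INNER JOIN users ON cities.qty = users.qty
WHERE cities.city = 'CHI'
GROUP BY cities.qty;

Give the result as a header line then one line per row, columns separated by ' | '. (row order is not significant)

== RESULT ==
cities.qty | max_qty
5 | 5

Derivation:
After JOIN users (3 rows):
cities.qty | cities.city | users.city | users.qty | users.name | users.dept
5 | CHI | MIA | 5 | carol | ops
10 | LA | NY | 10 | alice | ops
10 | LA | DEN | 10 | gina | eng
After WHERE (1 rows):
cities.qty | cities.city | users.city | users.qty | users.name | users.dept
5 | CHI | MIA | 5 | carol | ops
After GROUP BY (1 rows):
cities.qty | max_qty
5 | 5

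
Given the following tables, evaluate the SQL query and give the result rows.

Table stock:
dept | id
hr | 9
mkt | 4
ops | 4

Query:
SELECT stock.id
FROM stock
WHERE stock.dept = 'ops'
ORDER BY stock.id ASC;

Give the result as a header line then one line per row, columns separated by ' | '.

After WHERE (1 rows):
stock.dept | stock.id
ops | 4
After SELECT (1 rows):
stock.id
4
After ORDER BY (1 rows):
stock.id
4

== RESULT ==
stock.id
4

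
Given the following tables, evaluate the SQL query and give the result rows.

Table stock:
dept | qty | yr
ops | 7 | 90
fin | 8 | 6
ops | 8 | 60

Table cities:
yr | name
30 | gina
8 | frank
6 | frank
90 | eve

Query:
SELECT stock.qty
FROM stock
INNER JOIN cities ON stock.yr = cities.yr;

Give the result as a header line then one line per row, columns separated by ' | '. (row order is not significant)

== RESULT ==
stock.qty
7
8

Derivation:
After JOIN cities (2 rows):
stock.dept | stock.qty | stock.yr | cities.yr | cities.name
ops | 7 | 90 | 90 | eve
fin | 8 | 6 | 6 | frank
After SELECT (2 rows):
stock.qty
7
8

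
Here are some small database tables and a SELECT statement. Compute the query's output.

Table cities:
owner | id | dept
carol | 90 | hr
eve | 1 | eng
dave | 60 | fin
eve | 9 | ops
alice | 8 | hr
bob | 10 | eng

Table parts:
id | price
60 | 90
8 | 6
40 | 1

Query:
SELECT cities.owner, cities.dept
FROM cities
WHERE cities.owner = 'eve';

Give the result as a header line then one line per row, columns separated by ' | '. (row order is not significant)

After WHERE (2 rows):
cities.owner | cities.id | cities.dept
eve | 1 | eng
eve | 9 | ops
After SELECT (2 rows):
cities.owner | cities.dept
eve | eng
eve | ops

== RESULT ==
cities.owner | cities.dept
eve | eng
eve | ops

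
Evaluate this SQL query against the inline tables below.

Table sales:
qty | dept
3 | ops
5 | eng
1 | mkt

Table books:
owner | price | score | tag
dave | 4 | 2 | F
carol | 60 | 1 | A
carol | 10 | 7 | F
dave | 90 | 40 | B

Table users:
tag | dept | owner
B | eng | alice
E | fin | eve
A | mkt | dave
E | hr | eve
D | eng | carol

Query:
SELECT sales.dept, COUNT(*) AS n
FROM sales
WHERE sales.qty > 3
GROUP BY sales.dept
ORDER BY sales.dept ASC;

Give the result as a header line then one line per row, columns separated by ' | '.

== RESULT ==
sales.dept | n
eng | 1

Derivation:
After WHERE (1 rows):
sales.qty | sales.dept
5 | eng
After GROUP BY (1 rows):
sales.dept | n
eng | 1
After ORDER BY (1 rows):
sales.dept | n
eng | 1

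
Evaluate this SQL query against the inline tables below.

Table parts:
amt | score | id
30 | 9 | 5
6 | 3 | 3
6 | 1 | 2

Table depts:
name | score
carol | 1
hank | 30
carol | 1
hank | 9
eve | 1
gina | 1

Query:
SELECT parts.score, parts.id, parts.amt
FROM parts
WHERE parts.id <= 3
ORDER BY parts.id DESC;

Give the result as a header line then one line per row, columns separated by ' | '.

After WHERE (2 rows):
parts.amt | parts.score | parts.id
6 | 3 | 3
6 | 1 | 2
After SELECT (2 rows):
parts.score | parts.id | parts.amt
3 | 3 | 6
1 | 2 | 6
After ORDER BY (2 rows):
parts.score | parts.id | parts.amt
3 | 3 | 6
1 | 2 | 6

== RESULT ==
parts.score | parts.id | parts.amt
3 | 3 | 6
1 | 2 | 6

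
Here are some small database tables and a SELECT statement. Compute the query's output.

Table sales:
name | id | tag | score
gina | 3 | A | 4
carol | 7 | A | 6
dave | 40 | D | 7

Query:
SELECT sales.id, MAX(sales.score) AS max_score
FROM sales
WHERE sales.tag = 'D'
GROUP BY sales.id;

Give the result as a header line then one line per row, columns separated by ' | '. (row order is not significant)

== RESULT ==
sales.id | max_score
40 | 7

Derivation:
After WHERE (1 rows):
sales.name | sales.id | sales.tag | sales.score
dave | 40 | D | 7
After GROUP BY (1 rows):
sales.id | max_score
40 | 7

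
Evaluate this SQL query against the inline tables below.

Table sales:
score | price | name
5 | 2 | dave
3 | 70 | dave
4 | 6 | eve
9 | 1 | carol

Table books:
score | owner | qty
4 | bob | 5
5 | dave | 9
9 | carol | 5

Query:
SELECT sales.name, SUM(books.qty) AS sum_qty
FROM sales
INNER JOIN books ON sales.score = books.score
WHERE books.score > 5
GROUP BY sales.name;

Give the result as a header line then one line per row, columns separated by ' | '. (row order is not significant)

After JOIN books (3 rows):
sales.score | sales.price | sales.name | books.score | books.owner | books.qty
5 | 2 | dave | 5 | dave | 9
4 | 6 | eve | 4 | bob | 5
9 | 1 | carol | 9 | carol | 5
After WHERE (1 rows):
sales.score | sales.price | sales.name | books.score | books.owner | books.qty
9 | 1 | carol | 9 | carol | 5
After GROUP BY (1 rows):
sales.name | sum_qty
carol | 5

== RESULT ==
sales.name | sum_qty
carol | 5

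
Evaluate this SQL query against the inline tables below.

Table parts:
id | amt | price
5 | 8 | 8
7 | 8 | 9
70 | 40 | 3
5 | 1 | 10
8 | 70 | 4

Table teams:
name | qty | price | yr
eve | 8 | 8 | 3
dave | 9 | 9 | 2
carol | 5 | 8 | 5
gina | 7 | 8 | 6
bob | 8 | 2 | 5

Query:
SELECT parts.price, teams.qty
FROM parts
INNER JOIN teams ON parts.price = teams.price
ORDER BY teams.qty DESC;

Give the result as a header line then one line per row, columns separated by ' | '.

After JOIN teams (4 rows):
parts.id | parts.amt | parts.price | teams.name | teams.qty | teams.price | teams.yr
5 | 8 | 8 | eve | 8 | 8 | 3
5 | 8 | 8 | carol | 5 | 8 | 5
5 | 8 | 8 | gina | 7 | 8 | 6
7 | 8 | 9 | dave | 9 | 9 | 2
After SELECT (4 rows):
parts.price | teams.qty
8 | 8
8 | 5
8 | 7
9 | 9
After ORDER BY (4 rows):
parts.price | teams.qty
9 | 9
8 | 8
8 | 7
8 | 5

== RESULT ==
parts.price | teams.qty
9 | 9
8 | 8
8 | 7
8 | 5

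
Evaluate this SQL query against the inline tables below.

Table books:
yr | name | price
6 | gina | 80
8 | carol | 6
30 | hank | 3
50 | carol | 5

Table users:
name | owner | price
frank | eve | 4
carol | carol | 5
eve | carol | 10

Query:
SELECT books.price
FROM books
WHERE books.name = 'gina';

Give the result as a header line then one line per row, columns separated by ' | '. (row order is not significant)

After WHERE (1 rows):
books.yr | books.name | books.price
6 | gina | 80
After SELECT (1 rows):
books.price
80

== RESULT ==
books.price
80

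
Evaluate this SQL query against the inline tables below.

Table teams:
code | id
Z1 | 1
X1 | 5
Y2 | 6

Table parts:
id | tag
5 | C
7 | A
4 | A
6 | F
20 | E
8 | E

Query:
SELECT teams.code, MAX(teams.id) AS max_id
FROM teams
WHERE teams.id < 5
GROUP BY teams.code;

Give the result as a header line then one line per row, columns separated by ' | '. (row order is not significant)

After WHERE (1 rows):
teams.code | teams.id
Z1 | 1
After GROUP BY (1 rows):
teams.code | max_id
Z1 | 1

== RESULT ==
teams.code | max_id
Z1 | 1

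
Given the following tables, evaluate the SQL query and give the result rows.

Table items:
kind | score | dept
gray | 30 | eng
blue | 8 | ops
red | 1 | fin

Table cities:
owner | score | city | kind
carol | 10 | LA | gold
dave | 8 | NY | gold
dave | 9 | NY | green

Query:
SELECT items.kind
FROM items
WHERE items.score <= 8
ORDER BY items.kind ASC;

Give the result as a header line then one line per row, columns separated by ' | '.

== RESULT ==
items.kind
blue
red

Derivation:
After WHERE (2 rows):
items.kind | items.score | items.dept
blue | 8 | ops
red | 1 | fin
After SELECT (2 rows):
items.kind
blue
red
After ORDER BY (2 rows):
items.kind
blue
red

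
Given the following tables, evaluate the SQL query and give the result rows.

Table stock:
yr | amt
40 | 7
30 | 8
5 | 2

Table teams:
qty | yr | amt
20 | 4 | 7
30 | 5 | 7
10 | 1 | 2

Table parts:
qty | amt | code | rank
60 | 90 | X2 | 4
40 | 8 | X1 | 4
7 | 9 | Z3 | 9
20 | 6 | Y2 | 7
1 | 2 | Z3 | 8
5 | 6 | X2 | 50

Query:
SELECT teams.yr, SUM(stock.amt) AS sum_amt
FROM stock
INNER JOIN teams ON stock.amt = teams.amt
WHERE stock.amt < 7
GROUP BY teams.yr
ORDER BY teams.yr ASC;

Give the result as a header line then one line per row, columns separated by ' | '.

After JOIN teams (3 rows):
stock.yr | stock.amt | teams.qty | teams.yr | teams.amt
40 | 7 | 20 | 4 | 7
40 | 7 | 30 | 5 | 7
5 | 2 | 10 | 1 | 2
After WHERE (1 rows):
stock.yr | stock.amt | teams.qty | teams.yr | teams.amt
5 | 2 | 10 | 1 | 2
After GROUP BY (1 rows):
teams.yr | sum_amt
1 | 2
After ORDER BY (1 rows):
teams.yr | sum_amt
1 | 2

== RESULT ==
teams.yr | sum_amt
1 | 2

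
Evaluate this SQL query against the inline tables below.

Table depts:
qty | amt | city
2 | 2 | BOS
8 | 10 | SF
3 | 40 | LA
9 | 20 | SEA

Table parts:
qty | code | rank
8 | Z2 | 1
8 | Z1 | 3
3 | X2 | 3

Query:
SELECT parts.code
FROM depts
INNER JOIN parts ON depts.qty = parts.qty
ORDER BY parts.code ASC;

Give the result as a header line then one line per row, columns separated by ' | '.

== RESULT ==
parts.code
X2
Z1
Z2

Derivation:
After JOIN parts (3 rows):
depts.qty | depts.amt | depts.city | parts.qty | parts.code | parts.rank
8 | 10 | SF | 8 | Z2 | 1
8 | 10 | SF | 8 | Z1 | 3
3 | 40 | LA | 3 | X2 | 3
After SELECT (3 rows):
parts.code
Z2
Z1
X2
After ORDER BY (3 rows):
parts.code
X2
Z1
Z2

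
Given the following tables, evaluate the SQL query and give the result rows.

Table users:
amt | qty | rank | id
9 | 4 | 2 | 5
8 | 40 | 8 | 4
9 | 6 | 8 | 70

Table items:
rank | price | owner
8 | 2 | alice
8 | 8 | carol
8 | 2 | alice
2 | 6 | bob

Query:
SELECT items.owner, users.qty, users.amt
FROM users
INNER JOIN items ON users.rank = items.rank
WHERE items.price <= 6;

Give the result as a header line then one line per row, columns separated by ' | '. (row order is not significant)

== RESULT ==
items.owner | users.qty | users.amt
bob | 4 | 9
alice | 40 | 8
alice | 40 | 8
alice | 6 | 9
alice | 6 | 9

Derivation:
After JOIN items (7 rows):
users.amt | users.qty | users.rank | users.id | items.rank | items.price | items.owner
9 | 4 | 2 | 5 | 2 | 6 | bob
8 | 40 | 8 | 4 | 8 | 2 | alice
8 | 40 | 8 | 4 | 8 | 8 | carol
8 | 40 | 8 | 4 | 8 | 2 | alice
9 | 6 | 8 | 70 | 8 | 2 | alice
9 | 6 | 8 | 70 | 8 | 8 | carol
9 | 6 | 8 | 70 | 8 | 2 | alice
After WHERE (5 rows):
users.amt | users.qty | users.rank | users.id | items.rank | items.price | items.owner
9 | 4 | 2 | 5 | 2 | 6 | bob
8 | 40 | 8 | 4 | 8 | 2 | alice
8 | 40 | 8 | 4 | 8 | 2 | alice
9 | 6 | 8 | 70 | 8 | 2 | alice
9 | 6 | 8 | 70 | 8 | 2 | alice
After SELECT (5 rows):
items.owner | users.qty | users.amt
bob | 4 | 9
alice | 40 | 8
alice | 40 | 8
alice | 6 | 9
alice | 6 | 9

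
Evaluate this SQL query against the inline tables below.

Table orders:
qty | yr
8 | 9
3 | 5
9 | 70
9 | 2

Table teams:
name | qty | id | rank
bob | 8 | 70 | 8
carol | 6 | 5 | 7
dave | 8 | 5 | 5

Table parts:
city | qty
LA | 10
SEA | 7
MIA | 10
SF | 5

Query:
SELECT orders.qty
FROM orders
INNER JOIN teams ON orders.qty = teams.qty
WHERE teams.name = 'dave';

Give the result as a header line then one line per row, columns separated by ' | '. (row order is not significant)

After JOIN teams (2 rows):
orders.qty | orders.yr | teams.name | teams.qty | teams.id | teams.rank
8 | 9 | bob | 8 | 70 | 8
8 | 9 | dave | 8 | 5 | 5
After WHERE (1 rows):
orders.qty | orders.yr | teams.name | teams.qty | teams.id | teams.rank
8 | 9 | dave | 8 | 5 | 5
After SELECT (1 rows):
orders.qty
8

== RESULT ==
orders.qty
8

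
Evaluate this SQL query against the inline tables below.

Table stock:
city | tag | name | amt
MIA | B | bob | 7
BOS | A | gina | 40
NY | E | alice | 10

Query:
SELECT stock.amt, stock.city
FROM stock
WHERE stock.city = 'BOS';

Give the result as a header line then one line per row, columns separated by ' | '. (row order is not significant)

After WHERE (1 rows):
stock.city | stock.tag | stock.name | stock.amt
BOS | A | gina | 40
After SELECT (1 rows):
stock.amt | stock.city
40 | BOS

== RESULT ==
stock.amt | stock.city
40 | BOS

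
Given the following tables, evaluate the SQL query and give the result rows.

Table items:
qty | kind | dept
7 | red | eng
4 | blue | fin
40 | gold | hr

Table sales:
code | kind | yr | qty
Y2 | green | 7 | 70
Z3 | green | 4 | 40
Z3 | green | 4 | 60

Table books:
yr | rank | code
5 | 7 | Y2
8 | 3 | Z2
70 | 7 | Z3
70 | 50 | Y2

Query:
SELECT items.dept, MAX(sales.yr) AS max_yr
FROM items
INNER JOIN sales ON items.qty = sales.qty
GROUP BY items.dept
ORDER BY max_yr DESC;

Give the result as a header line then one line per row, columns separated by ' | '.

After JOIN sales (1 rows):
items.qty | items.kind | items.dept | sales.code | sales.kind | sales.yr | sales.qty
40 | gold | hr | Z3 | green | 4 | 40
After GROUP BY (1 rows):
items.dept | max_yr
hr | 4
After ORDER BY (1 rows):
items.dept | max_yr
hr | 4

== RESULT ==
items.dept | max_yr
hr | 4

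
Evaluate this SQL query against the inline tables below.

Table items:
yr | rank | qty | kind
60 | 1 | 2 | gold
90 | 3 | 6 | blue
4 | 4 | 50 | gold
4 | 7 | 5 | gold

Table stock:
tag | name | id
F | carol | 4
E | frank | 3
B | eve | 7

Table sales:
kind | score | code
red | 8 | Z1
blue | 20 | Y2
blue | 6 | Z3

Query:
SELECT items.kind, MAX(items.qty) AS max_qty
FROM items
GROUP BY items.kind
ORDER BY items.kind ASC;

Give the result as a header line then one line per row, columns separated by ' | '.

After GROUP BY (2 rows):
items.kind | max_qty
gold | 50
blue | 6
After ORDER BY (2 rows):
items.kind | max_qty
blue | 6
gold | 50

== RESULT ==
items.kind | max_qty
blue | 6
gold | 50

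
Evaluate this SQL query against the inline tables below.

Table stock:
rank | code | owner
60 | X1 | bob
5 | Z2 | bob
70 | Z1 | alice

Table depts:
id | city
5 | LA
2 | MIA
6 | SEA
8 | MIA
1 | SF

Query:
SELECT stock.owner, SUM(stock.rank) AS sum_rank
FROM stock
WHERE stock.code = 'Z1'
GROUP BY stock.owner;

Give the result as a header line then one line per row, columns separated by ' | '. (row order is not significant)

After WHERE (1 rows):
stock.rank | stock.code | stock.owner
70 | Z1 | alice
After GROUP BY (1 rows):
stock.owner | sum_rank
alice | 70

== RESULT ==
stock.owner | sum_rank
alice | 70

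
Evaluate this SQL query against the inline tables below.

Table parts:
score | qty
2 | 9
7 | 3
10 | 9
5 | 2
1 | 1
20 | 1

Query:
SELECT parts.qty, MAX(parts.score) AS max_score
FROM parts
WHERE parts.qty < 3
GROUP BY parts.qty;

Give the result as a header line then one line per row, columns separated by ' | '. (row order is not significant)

== RESULT ==
parts.qty | max_score
2 | 5
1 | 20

Derivation:
After WHERE (3 rows):
parts.score | parts.qty
5 | 2
1 | 1
20 | 1
After GROUP BY (2 rows):
parts.qty | max_score
2 | 5
1 | 20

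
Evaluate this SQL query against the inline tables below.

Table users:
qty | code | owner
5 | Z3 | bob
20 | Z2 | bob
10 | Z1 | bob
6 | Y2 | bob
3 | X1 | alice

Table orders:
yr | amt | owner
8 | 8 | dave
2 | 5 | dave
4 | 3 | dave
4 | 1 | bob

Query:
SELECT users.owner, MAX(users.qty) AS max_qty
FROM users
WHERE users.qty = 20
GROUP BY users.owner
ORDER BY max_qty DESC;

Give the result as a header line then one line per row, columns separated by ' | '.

== RESULT ==
users.owner | max_qty
bob | 20

Derivation:
After WHERE (1 rows):
users.qty | users.code | users.owner
20 | Z2 | bob
After GROUP BY (1 rows):
users.owner | max_qty
bob | 20
After ORDER BY (1 rows):
users.owner | max_qty
bob | 20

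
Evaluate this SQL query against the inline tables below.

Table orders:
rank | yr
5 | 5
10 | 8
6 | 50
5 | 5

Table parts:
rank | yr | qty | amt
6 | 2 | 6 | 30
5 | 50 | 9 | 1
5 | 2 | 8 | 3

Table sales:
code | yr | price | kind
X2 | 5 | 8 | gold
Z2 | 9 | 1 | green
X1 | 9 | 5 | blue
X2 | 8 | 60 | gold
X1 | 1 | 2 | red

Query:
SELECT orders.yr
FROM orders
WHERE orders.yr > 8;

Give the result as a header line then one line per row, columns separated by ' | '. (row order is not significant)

After WHERE (1 rows):
orders.rank | orders.yr
6 | 50
After SELECT (1 rows):
orders.yr
50

== RESULT ==
orders.yr
50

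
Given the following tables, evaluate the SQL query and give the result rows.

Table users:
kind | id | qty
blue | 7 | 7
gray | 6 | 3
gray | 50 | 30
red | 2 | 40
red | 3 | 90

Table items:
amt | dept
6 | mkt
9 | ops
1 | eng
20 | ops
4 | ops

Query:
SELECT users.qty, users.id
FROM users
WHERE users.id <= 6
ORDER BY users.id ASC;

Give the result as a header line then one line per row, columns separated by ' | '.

== RESULT ==
users.qty | users.id
40 | 2
90 | 3
3 | 6

Derivation:
After WHERE (3 rows):
users.kind | users.id | users.qty
gray | 6 | 3
red | 2 | 40
red | 3 | 90
After SELECT (3 rows):
users.qty | users.id
3 | 6
40 | 2
90 | 3
After ORDER BY (3 rows):
users.qty | users.id
40 | 2
90 | 3
3 | 6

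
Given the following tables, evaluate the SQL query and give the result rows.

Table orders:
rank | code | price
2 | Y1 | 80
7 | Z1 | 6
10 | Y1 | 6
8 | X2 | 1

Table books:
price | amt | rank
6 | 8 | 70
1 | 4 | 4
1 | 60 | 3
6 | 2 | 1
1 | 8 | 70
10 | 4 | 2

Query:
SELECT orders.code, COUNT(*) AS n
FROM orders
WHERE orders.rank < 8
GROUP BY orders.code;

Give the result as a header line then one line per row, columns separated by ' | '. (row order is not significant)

After WHERE (2 rows):
orders.rank | orders.code | orders.price
2 | Y1 | 80
7 | Z1 | 6
After GROUP BY (2 rows):
orders.code | n
Y1 | 1
Z1 | 1

== RESULT ==
orders.code | n
Y1 | 1
Z1 | 1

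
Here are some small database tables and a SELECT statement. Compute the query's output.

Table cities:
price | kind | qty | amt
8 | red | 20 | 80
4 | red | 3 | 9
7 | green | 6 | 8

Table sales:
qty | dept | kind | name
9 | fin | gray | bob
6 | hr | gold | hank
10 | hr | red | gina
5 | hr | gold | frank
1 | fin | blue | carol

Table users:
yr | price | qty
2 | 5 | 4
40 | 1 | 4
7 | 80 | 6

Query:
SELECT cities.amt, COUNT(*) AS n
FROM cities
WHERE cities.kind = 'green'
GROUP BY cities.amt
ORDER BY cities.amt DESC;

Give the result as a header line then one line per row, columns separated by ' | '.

After WHERE (1 rows):
cities.price | cities.kind | cities.qty | cities.amt
7 | green | 6 | 8
After GROUP BY (1 rows):
cities.amt | n
8 | 1
After ORDER BY (1 rows):
cities.amt | n
8 | 1

== RESULT ==
cities.amt | n
8 | 1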